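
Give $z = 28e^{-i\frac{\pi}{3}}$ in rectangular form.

a = r cos θ = 28 * 1/2 = 14
b = r sin θ = 28 * -sqrt(3)/2 = -14*sqrt(3)
z = 14 - 14*sqrt(3)i


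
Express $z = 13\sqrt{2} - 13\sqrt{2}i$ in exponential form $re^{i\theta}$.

r = |z| = sqrt((13*sqrt(2))^2 + (-13*sqrt(2))^2) = sqrt(338 + 338) = sqrt(676) = 26
θ = arctan(b/a) = arctan(-18.3848/18.3848) (quadrant-adjusted) = -45° = -π/4
z = 26e^(-i*π/4)


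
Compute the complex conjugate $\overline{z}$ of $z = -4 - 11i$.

If z = a + bi, then conjugate(z) = a - bi
conjugate(-4 - 11i) = -4 + 11i


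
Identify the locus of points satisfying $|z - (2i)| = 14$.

|z - z0| = r describes a circle centered at z0 with radius r
Here z0 = 2i and r = 14
Locus: Circle centered at (0, 2) with radius 14


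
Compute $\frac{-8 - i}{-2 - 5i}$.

Multiply numerator and denominator by conjugate (-2 + 5i):
= (-8 - i)(-2 + 5i) / ((-2)^2 + (-5)^2)
= (21 - 38i) / 29
= 21/29 - (38/29)i


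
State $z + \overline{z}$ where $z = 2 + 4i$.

z + conjugate(z) = (a + bi) + (a - bi) = 2a
= 2 * 2 = 4


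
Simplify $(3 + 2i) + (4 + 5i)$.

(3 + 4) + (2 + 5)i = 7 + 7i


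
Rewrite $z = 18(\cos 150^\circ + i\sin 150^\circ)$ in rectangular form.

a = r cos θ = 18 * -sqrt(3)/2 = -9*sqrt(3)
b = r sin θ = 18 * 1/2 = 9
z = -9*sqrt(3) + 9i


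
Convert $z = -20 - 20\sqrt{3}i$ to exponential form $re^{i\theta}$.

r = |z| = sqrt((-20)^2 + (-20*sqrt(3))^2) = sqrt(400 + 1200) = sqrt(1600) = 40
θ = arctan(b/a) = arctan(-34.641/-20) (quadrant-adjusted) = -120° = -2π/3
z = 40e^(-i*2π/3)


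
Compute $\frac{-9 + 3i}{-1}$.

Divisor is real, so divide each part by -1:
= 9 - 3i


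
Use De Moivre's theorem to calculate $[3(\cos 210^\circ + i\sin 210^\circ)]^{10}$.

By De Moivre: z^n = r^n(cos(nθ) + i sin(nθ))
= 3^10(cos(10*210°) + i sin(10*210°))
= 59049(cos 300° + i sin 300°)
= 59049/2 - (59049*sqrt(3)/2)i


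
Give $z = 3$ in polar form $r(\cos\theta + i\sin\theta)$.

r = |z| = sqrt(a^2 + b^2) = sqrt((3)^2 + (0)^2) = sqrt(9 + 0) = sqrt(9) = 3
b = 0 and a > 0, so z lies on the positive real axis: θ = 0°
z = 3(cos 0° + i sin 0°)


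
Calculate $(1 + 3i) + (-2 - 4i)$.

(1 + (-2)) + (3 + (-4))i = -1 - i


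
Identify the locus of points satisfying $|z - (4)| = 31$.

|z - z0| = r describes a circle centered at z0 with radius r
Here z0 = 4 and r = 31
Locus: Circle centered at (4, 0) with radius 31


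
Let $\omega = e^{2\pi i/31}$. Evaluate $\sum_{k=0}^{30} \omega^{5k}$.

Let ζ = ω^5 = e^(2πi·5/31). Since 31 ∤ 5, ζ ≠ 1.
Sum = Σ_{k=0}^{30} ζ^k = (ζ^31 - 1)/(ζ - 1) = (ω^{5·31} - 1)/(ζ - 1) = (1 - 1)/(ζ - 1) = 0


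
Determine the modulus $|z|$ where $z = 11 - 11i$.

|z| = sqrt(a^2 + b^2) = sqrt(11^2 + (-11)^2) = sqrt(242) = sqrt(242)


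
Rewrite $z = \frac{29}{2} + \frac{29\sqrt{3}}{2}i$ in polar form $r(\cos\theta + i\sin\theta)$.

r = |z| = sqrt(a^2 + b^2) = sqrt((29/2)^2 + (29*sqrt(3)/2)^2) = sqrt(841/4 + 2523/4) = sqrt(841) = 29
θ = arctan(b/a) = arctan(25.1147/14.5) (quadrant-adjusted) = 60°
z = 29(cos 60° + i sin 60°)


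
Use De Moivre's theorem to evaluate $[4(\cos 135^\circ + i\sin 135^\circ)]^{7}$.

By De Moivre: z^n = r^n(cos(nθ) + i sin(nθ))
= 4^7(cos(7*135°) + i sin(7*135°))
= 16384(cos 225° + i sin 225°)
= -8192*sqrt(2) - 8192*sqrt(2)i


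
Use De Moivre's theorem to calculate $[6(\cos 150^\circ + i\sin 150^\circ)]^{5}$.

By De Moivre: z^n = r^n(cos(nθ) + i sin(nθ))
= 6^5(cos(5*150°) + i sin(5*150°))
= 7776(cos 30° + i sin 30°)
= 3888*sqrt(3) + 3888i


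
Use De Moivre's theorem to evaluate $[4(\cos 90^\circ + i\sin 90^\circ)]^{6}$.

By De Moivre: z^n = r^n(cos(nθ) + i sin(nθ))
= 4^6(cos(6*90°) + i sin(6*90°))
= 4096(cos 180° + i sin 180°)
= -4096


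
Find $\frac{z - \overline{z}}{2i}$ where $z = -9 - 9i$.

z - conjugate(z) = 2bi
(z - conjugate(z))/(2i) = 2bi/(2i) = b = -9


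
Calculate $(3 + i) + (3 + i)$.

(3 + 3) + (1 + 1)i = 6 + 2i


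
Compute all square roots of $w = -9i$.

|w| = 9, arg(w) = 270°
Root modulus = 9^(1/2) = 3
Root arguments: θ_k = (270° + 360°k)/2 for k = 0, 1, ..., 1
Roots: -3*sqrt(2)/2 + (3*sqrt(2)/2)i, 3*sqrt(2)/2 - (3*sqrt(2)/2)i


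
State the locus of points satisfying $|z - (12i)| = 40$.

|z - z0| = r describes a circle centered at z0 with radius r
Here z0 = 12i and r = 40
Locus: Circle centered at (0, 12) with radius 40


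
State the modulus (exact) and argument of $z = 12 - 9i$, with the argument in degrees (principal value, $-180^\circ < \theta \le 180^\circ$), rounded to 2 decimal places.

|z| = sqrt(12^2 + (-9)^2) = 15
arg(z) = arctan(b/a) = arctan(-9/12) (quadrant-adjusted) = -36.87°


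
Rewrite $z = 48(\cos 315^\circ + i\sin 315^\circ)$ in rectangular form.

a = r cos θ = 48 * sqrt(2)/2 = 24*sqrt(2)
b = r sin θ = 48 * -sqrt(2)/2 = -24*sqrt(2)
z = 24*sqrt(2) - 24*sqrt(2)i


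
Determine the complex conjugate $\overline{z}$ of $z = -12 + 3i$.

If z = a + bi, then conjugate(z) = a - bi
conjugate(-12 + 3i) = -12 - 3i


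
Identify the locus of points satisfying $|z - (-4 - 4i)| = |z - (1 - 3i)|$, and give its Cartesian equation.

|z - z1| = |z - z2| means z is equidistant from z1 and z2,
i.e. the perpendicular bisector of the segment from (-4, -4) to (1, -3) (midpoint (-3/2, -7/2)).
With z = x + yi, square both sides:
(x - (-4))^2 + (y - (-4))^2 = (x - 1)^2 + (y - (-3))^2
The x^2 and y^2 terms cancel: 10x + 2y = 10 - 32 = -22
Simplify: 5x + y = -11
Locus: Perpendicular bisector of the segment from (-4, -4) to (1, -3): the line 5x + y = -11


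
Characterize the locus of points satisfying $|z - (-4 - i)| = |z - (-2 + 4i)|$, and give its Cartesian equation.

|z - z1| = |z - z2| means z is equidistant from z1 and z2,
i.e. the perpendicular bisector of the segment from (-4, -1) to (-2, 4) (midpoint (-3, 3/2)).
With z = x + yi, square both sides:
(x - (-4))^2 + (y - (-1))^2 = (x - (-2))^2 + (y - 4)^2
The x^2 and y^2 terms cancel: 4x + 10y = 20 - 17 = 3
Simplify: 4x + 10y = 3
Locus: Perpendicular bisector of the segment from (-4, -1) to (-2, 4): the line 4x + 10y = 3


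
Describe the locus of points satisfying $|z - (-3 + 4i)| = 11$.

|z - z0| = r describes a circle centered at z0 with radius r
Here z0 = -3 + 4i and r = 11
Locus: Circle centered at (-3, 4) with radius 11


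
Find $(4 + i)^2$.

(a + bi)^2 = a^2 - b^2 + 2abi
= 4^2 - 1^2 + 2*4*1i
= 15 + 8i


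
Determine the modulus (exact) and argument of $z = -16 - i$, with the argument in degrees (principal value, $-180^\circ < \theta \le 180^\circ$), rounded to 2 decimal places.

|z| = sqrt((-16)^2 + (-1)^2) = sqrt(257)
arg(z) = arctan(b/a) = arctan(-1/-16) (quadrant-adjusted) = -176.42°


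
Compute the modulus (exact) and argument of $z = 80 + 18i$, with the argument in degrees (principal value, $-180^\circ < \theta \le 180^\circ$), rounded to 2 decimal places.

|z| = sqrt(80^2 + 18^2) = 82
arg(z) = arctan(b/a) = arctan(18/80) (quadrant-adjusted) = 12.68°


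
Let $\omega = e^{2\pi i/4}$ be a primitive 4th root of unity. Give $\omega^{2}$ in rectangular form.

ω^2 = e^(2πi·2/4) = e^(i·1π)
= cos(1π) + i sin(1π)
= -1


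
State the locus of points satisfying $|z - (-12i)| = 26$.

|z - z0| = r describes a circle centered at z0 with radius r
Here z0 = -12i and r = 26
Locus: Circle centered at (0, -12) with radius 26


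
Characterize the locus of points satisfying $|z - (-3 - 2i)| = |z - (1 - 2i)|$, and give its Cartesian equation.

|z - z1| = |z - z2| means z is equidistant from z1 and z2,
i.e. the perpendicular bisector of the segment from (-3, -2) to (1, -2) (midpoint (-1, -2)).
With z = x + yi, square both sides:
(x - (-3))^2 + (y - (-2))^2 = (x - 1)^2 + (y - (-2))^2
The x^2 and y^2 terms cancel: 8x + 0y = 5 - 13 = -8
Simplify: x = -1
Locus: Perpendicular bisector of the segment from (-3, -2) to (1, -2): the line x = -1


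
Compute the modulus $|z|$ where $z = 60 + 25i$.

|z| = sqrt(a^2 + b^2) = sqrt(60^2 + 25^2) = sqrt(4225) = 65


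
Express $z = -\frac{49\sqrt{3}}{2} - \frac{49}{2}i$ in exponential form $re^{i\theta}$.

r = |z| = sqrt((-49*sqrt(3)/2)^2 + (-49/2)^2) = sqrt(7203/4 + 2401/4) = sqrt(2401) = 49
θ = arctan(b/a) = arctan(-24.5/-42.4352) (quadrant-adjusted) = 210° = 7π/6
z = 49e^(i*7π/6)


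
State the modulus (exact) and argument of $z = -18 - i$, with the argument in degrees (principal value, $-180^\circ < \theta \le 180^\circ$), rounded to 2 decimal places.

|z| = sqrt((-18)^2 + (-1)^2) = sqrt(325)
arg(z) = arctan(b/a) = arctan(-1/-18) (quadrant-adjusted) = -176.82°


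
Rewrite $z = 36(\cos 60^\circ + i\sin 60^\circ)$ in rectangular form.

a = r cos θ = 36 * 1/2 = 18
b = r sin θ = 36 * sqrt(3)/2 = 18*sqrt(3)
z = 18 + 18*sqrt(3)i


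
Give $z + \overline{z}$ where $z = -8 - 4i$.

z + conjugate(z) = (a + bi) + (a - bi) = 2a
= 2 * (-8) = -16


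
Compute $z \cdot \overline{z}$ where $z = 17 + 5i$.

z * conjugate(z) = |z|^2 = a^2 + b^2
= 17^2 + 5^2 = 314


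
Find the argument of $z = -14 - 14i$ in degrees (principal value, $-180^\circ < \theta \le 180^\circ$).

θ = arctan(b/a) = arctan(-14/-14) (quadrant-adjusted) = -135°


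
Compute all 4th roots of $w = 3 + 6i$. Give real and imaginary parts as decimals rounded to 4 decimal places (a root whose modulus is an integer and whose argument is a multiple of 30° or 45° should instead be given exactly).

|w| = sqrt(45) ≈ 6.708204, arg(w) ≈ 63.434949°
Root modulus = sqrt(45)^(1/4) ≈ 1.609354
Root arguments: θ_k = (arg(w) + 360°k)/4 for k = 0, 1, ..., 3
Compute each root as (root modulus)(cos θ_k + i sin θ_k) using full-precision intermediates, then round to 4 decimal places.
Roots: 1.5481 + 0.4398i, -0.4398 + 1.5481i, -1.5481 - 0.4398i, 0.4398 - 1.5481i


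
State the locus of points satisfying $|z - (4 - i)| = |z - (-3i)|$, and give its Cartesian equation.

|z - z1| = |z - z2| means z is equidistant from z1 and z2,
i.e. the perpendicular bisector of the segment from (4, -1) to (0, -3) (midpoint (2, -2)).
With z = x + yi, square both sides:
(x - 4)^2 + (y - (-1))^2 = (x - 0)^2 + (y - (-3))^2
The x^2 and y^2 terms cancel: -8x + (-4)y = 9 - 17 = -8
Simplify: 2x + y = 2
Locus: Perpendicular bisector of the segment from (4, -1) to (0, -3): the line 2x + y = 2


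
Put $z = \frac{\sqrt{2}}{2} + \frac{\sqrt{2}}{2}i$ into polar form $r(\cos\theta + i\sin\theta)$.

r = |z| = sqrt(a^2 + b^2) = sqrt((sqrt(2)/2)^2 + (sqrt(2)/2)^2) = sqrt(1/2 + 1/2) = sqrt(1) = 1
θ = arctan(b/a) = arctan(0.7071/0.7071) (quadrant-adjusted) = 45°
z = 1(cos 45° + i sin 45°)


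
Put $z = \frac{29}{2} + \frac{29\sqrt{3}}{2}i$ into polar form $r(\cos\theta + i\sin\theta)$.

r = |z| = sqrt(a^2 + b^2) = sqrt((29/2)^2 + (29*sqrt(3)/2)^2) = sqrt(841/4 + 2523/4) = sqrt(841) = 29
θ = arctan(b/a) = arctan(25.1147/14.5) (quadrant-adjusted) = 60°
z = 29(cos 60° + i sin 60°)


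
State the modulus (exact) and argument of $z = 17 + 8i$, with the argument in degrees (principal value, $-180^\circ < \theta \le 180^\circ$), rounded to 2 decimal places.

|z| = sqrt(17^2 + 8^2) = sqrt(353)
arg(z) = arctan(b/a) = arctan(8/17) (quadrant-adjusted) = 25.20°


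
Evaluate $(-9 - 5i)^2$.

(a + bi)^2 = a^2 - b^2 + 2abi
= (-9)^2 - (-5)^2 + 2*(-9)*(-5)i
= 56 + 90i


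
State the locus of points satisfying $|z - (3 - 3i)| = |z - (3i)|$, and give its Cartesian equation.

|z - z1| = |z - z2| means z is equidistant from z1 and z2,
i.e. the perpendicular bisector of the segment from (3, -3) to (0, 3) (midpoint (3/2, 0)).
With z = x + yi, square both sides:
(x - 3)^2 + (y - (-3))^2 = (x - 0)^2 + (y - 3)^2
The x^2 and y^2 terms cancel: -6x + 12y = 9 - 18 = -9
Simplify: 2x - 4y = 3
Locus: Perpendicular bisector of the segment from (3, -3) to (0, 3): the line 2x - 4y = 3


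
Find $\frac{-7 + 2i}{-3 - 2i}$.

Multiply numerator and denominator by conjugate (-3 + 2i):
= (-7 + 2i)(-3 + 2i) / ((-3)^2 + (-2)^2)
= (17 - 20i) / 13
= 17/13 - (20/13)i


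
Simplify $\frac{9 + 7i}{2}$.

Divisor is real, so divide each part by 2:
= 9/2 + (7/2)i


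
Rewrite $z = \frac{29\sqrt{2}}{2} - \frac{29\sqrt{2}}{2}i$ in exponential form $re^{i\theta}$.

r = |z| = sqrt((29*sqrt(2)/2)^2 + (-29*sqrt(2)/2)^2) = sqrt(841/2 + 841/2) = sqrt(841) = 29
θ = arctan(b/a) = arctan(-20.5061/20.5061) (quadrant-adjusted) = -45° = -π/4
z = 29e^(-i*π/4)


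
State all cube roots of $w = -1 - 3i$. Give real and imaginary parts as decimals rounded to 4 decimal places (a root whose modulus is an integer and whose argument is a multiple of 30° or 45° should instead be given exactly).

|w| = sqrt(10) ≈ 3.162278, arg(w) ≈ 251.565051°
Root modulus = sqrt(10)^(1/3) ≈ 1.467799
Root arguments: θ_k = (arg(w) + 360°k)/3 for k = 0, 1, ..., 2
Compute each root as (root modulus)(cos θ_k + i sin θ_k) using full-precision intermediates, then round to 4 decimal places.
Roots: 0.1571 + 1.4594i, -1.3424 - 0.5936i, 1.1853 - 0.8658i


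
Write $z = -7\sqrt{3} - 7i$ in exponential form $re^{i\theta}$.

r = |z| = sqrt((-7*sqrt(3))^2 + (-7)^2) = sqrt(147 + 49) = sqrt(196) = 14
θ = arctan(b/a) = arctan(-7/-12.1244) (quadrant-adjusted) = -150° = -5π/6
z = 14e^(-i*5π/6)


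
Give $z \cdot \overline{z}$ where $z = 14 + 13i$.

z * conjugate(z) = |z|^2 = a^2 + b^2
= 14^2 + 13^2 = 365


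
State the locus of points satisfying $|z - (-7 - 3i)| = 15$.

|z - z0| = r describes a circle centered at z0 with radius r
Here z0 = -7 - 3i and r = 15
Locus: Circle centered at (-7, -3) with radius 15


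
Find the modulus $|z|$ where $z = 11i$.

|z| = sqrt(a^2 + b^2) = sqrt(0^2 + 11^2) = sqrt(121) = 11


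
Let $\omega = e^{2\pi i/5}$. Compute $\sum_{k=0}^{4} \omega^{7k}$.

Let ζ = ω^7 = e^(2πi·7/5). Since 5 ∤ 7, ζ ≠ 1.
Sum = Σ_{k=0}^{4} ζ^k = (ζ^5 - 1)/(ζ - 1) = (ω^{7·5} - 1)/(ζ - 1) = (1 - 1)/(ζ - 1) = 0


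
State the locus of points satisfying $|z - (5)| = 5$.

|z - z0| = r describes a circle centered at z0 with radius r
Here z0 = 5 and r = 5
Locus: Circle centered at (5, 0) with radius 5


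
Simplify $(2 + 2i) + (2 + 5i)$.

(2 + 2) + (2 + 5)i = 4 + 7i


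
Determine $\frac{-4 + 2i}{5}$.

Divisor is real, so divide each part by 5:
= -4/5 + (2/5)i


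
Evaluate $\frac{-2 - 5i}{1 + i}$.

Multiply numerator and denominator by conjugate (1 - i):
= (-2 - 5i)(1 - i) / (1^2 + 1^2)
= (-7 - 3i) / 2
= -7/2 - (3/2)i


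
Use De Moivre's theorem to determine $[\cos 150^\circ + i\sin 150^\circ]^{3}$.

By De Moivre: z^n = r^n(cos(nθ) + i sin(nθ))
= 1^3(cos(3*150°) + i sin(3*150°))
= 1(cos 90° + i sin 90°)
= i


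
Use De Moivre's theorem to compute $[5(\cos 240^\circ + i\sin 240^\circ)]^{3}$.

By De Moivre: z^n = r^n(cos(nθ) + i sin(nθ))
= 5^3(cos(3*240°) + i sin(3*240°))
= 125(cos 0° + i sin 0°)
= 125


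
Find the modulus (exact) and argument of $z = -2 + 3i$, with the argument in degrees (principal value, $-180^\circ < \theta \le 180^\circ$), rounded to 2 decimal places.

|z| = sqrt((-2)^2 + 3^2) = sqrt(13)
arg(z) = arctan(b/a) = arctan(3/-2) (quadrant-adjusted) = 123.69°


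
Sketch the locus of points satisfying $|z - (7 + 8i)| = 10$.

|z - z0| = r describes a circle centered at z0 with radius r
Here z0 = 7 + 8i and r = 10
Locus: Circle centered at (7, 8) with radius 10


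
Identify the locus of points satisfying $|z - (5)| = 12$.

|z - z0| = r describes a circle centered at z0 with radius r
Here z0 = 5 and r = 12
Locus: Circle centered at (5, 0) with radius 12


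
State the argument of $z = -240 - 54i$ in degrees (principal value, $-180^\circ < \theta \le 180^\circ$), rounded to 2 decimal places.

θ = arctan(b/a) = arctan(-54/-240) (quadrant-adjusted) = -167.32°


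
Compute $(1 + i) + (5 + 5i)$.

(1 + 5) + (1 + 5)i = 6 + 6i


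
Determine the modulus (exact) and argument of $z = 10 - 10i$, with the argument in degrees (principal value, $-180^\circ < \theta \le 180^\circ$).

|z| = sqrt(10^2 + (-10)^2) = sqrt(200)
arg(z) = arctan(b/a) = arctan(-10/10) (quadrant-adjusted) = -45°


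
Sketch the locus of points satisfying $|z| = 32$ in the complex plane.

|z| = 32 means sqrt(x^2 + y^2) = 32
This is a circle of radius 32 centered at the origin


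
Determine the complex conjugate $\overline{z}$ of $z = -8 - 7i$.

If z = a + bi, then conjugate(z) = a - bi
conjugate(-8 - 7i) = -8 + 7i


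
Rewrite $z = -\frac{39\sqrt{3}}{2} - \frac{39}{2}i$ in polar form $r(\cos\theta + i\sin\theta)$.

r = |z| = sqrt(a^2 + b^2) = sqrt((-39*sqrt(3)/2)^2 + (-39/2)^2) = sqrt(4563/4 + 1521/4) = sqrt(1521) = 39
θ = arctan(b/a) = arctan(-19.5/-33.775) (quadrant-adjusted) = 210°
z = 39(cos 210° + i sin 210°)


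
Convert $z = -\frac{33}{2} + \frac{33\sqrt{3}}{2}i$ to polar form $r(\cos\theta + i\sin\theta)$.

r = |z| = sqrt(a^2 + b^2) = sqrt((-33/2)^2 + (33*sqrt(3)/2)^2) = sqrt(1089/4 + 3267/4) = sqrt(1089) = 33
θ = arctan(b/a) = arctan(28.5788/-16.5) (quadrant-adjusted) = 120°
z = 33(cos 120° + i sin 120°)


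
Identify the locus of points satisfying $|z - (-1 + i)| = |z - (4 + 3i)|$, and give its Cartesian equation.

|z - z1| = |z - z2| means z is equidistant from z1 and z2,
i.e. the perpendicular bisector of the segment from (-1, 1) to (4, 3) (midpoint (3/2, 2)).
With z = x + yi, square both sides:
(x - (-1))^2 + (y - 1)^2 = (x - 4)^2 + (y - 3)^2
The x^2 and y^2 terms cancel: 10x + 4y = 25 - 2 = 23
Simplify: 10x + 4y = 23
Locus: Perpendicular bisector of the segment from (-1, 1) to (4, 3): the line 10x + 4y = 23


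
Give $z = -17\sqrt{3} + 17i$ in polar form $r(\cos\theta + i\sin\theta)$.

r = |z| = sqrt(a^2 + b^2) = sqrt((-17*sqrt(3))^2 + (17)^2) = sqrt(867 + 289) = sqrt(1156) = 34
θ = arctan(b/a) = arctan(17/-29.4449) (quadrant-adjusted) = 150°
z = 34(cos 150° + i sin 150°)


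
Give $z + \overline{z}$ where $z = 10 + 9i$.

z + conjugate(z) = (a + bi) + (a - bi) = 2a
= 2 * 10 = 20


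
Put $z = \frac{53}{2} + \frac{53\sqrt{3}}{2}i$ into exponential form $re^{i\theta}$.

r = |z| = sqrt((53/2)^2 + (53*sqrt(3)/2)^2) = sqrt(2809/4 + 8427/4) = sqrt(2809) = 53
θ = arctan(b/a) = arctan(45.8993/26.5) (quadrant-adjusted) = 60° = π/3
z = 53e^(i*π/3)


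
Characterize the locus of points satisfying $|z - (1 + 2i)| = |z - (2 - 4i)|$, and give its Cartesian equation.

|z - z1| = |z - z2| means z is equidistant from z1 and z2,
i.e. the perpendicular bisector of the segment from (1, 2) to (2, -4) (midpoint (3/2, -1)).
With z = x + yi, square both sides:
(x - 1)^2 + (y - 2)^2 = (x - 2)^2 + (y - (-4))^2
The x^2 and y^2 terms cancel: 2x + (-12)y = 20 - 5 = 15
Simplify: 2x - 12y = 15
Locus: Perpendicular bisector of the segment from (1, 2) to (2, -4): the line 2x - 12y = 15


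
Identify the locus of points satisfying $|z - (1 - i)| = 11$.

|z - z0| = r describes a circle centered at z0 with radius r
Here z0 = 1 - i and r = 11
Locus: Circle centered at (1, -1) with radius 11


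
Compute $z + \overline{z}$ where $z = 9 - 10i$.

z + conjugate(z) = (a + bi) + (a - bi) = 2a
= 2 * 9 = 18


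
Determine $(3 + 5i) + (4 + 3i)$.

(3 + 4) + (5 + 3)i = 7 + 8i


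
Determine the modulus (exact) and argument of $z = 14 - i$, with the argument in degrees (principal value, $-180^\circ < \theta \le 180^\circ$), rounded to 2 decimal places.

|z| = sqrt(14^2 + (-1)^2) = sqrt(197)
arg(z) = arctan(b/a) = arctan(-1/14) (quadrant-adjusted) = -4.09°


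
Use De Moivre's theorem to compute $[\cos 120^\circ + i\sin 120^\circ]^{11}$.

By De Moivre: z^n = r^n(cos(nθ) + i sin(nθ))
= 1^11(cos(11*120°) + i sin(11*120°))
= 1(cos 240° + i sin 240°)
= -1/2 - (sqrt(3)/2)i


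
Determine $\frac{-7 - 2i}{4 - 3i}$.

Multiply numerator and denominator by conjugate (4 + 3i):
= (-7 - 2i)(4 + 3i) / (4^2 + (-3)^2)
= (-22 - 29i) / 25
= -22/25 - (29/25)i


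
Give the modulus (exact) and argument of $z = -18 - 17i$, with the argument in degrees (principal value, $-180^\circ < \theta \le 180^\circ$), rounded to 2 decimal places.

|z| = sqrt((-18)^2 + (-17)^2) = sqrt(613)
arg(z) = arctan(b/a) = arctan(-17/-18) (quadrant-adjusted) = -136.64°


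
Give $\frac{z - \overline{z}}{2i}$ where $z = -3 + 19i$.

z - conjugate(z) = 2bi
(z - conjugate(z))/(2i) = 2bi/(2i) = b = 19


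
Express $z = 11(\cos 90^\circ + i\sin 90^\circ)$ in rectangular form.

a = r cos θ = 11 * 0 = 0
b = r sin θ = 11 * 1 = 11
z = 11i


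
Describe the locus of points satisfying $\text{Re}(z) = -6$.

Re(z) = x where z = x + yi; the equation x = -6 is satisfied by all points with that x-coordinate
Locus: Vertical line x = -6


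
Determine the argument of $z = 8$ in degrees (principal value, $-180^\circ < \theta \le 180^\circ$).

b = 0 and a > 0, so z lies on the positive real axis: θ = 0°


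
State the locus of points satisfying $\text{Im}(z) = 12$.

Im(z) = y where z = x + yi; the equation y = 12 is satisfied by all points with that y-coordinate
Locus: Horizontal line y = 12


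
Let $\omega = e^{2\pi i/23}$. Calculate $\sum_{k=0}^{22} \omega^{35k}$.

Let ζ = ω^35 = e^(2πi·35/23). Since 23 ∤ 35, ζ ≠ 1.
Sum = Σ_{k=0}^{22} ζ^k = (ζ^23 - 1)/(ζ - 1) = (ω^{35·23} - 1)/(ζ - 1) = (1 - 1)/(ζ - 1) = 0


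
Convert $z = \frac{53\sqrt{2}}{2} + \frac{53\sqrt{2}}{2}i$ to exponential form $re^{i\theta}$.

r = |z| = sqrt((53*sqrt(2)/2)^2 + (53*sqrt(2)/2)^2) = sqrt(2809/2 + 2809/2) = sqrt(2809) = 53
θ = arctan(b/a) = arctan(37.4767/37.4767) (quadrant-adjusted) = 45° = π/4
z = 53e^(i*π/4)


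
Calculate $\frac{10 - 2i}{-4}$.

Divisor is real, so divide each part by -4:
= -5/2 + (1/2)i


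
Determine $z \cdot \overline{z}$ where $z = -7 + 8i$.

z * conjugate(z) = |z|^2 = a^2 + b^2
= (-7)^2 + 8^2 = 113


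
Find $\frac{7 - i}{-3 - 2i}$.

Multiply numerator and denominator by conjugate (-3 + 2i):
= (7 - i)(-3 + 2i) / ((-3)^2 + (-2)^2)
= (-19 + 17i) / 13
= -19/13 + (17/13)i


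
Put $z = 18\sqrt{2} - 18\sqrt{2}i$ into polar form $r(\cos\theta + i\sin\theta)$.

r = |z| = sqrt(a^2 + b^2) = sqrt((18*sqrt(2))^2 + (-18*sqrt(2))^2) = sqrt(648 + 648) = sqrt(1296) = 36
θ = arctan(b/a) = arctan(-25.4558/25.4558) (quadrant-adjusted) = 315°
z = 36(cos 315° + i sin 315°)


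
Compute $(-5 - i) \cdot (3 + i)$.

(a1*a2 - b1*b2) + (a1*b2 + b1*a2)i
= (-15 - (-1)) + (-5 + (-3))i
= -14 - 8i


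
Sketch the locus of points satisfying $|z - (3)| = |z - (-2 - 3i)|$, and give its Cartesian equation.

|z - z1| = |z - z2| means z is equidistant from z1 and z2,
i.e. the perpendicular bisector of the segment from (3, 0) to (-2, -3) (midpoint (1/2, -3/2)).
With z = x + yi, square both sides:
(x - 3)^2 + (y - 0)^2 = (x - (-2))^2 + (y - (-3))^2
The x^2 and y^2 terms cancel: -10x + (-6)y = 13 - 9 = 4
Simplify: 5x + 3y = -2
Locus: Perpendicular bisector of the segment from (3, 0) to (-2, -3): the line 5x + 3y = -2


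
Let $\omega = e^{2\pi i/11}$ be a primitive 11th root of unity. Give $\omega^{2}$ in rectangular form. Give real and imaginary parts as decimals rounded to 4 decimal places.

ω^2 = e^(2πi·2/11) = e^(i·4π/11)
= cos(4π/11) + i sin(4π/11)
= 0.4154 + 0.9096i


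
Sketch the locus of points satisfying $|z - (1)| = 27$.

|z - z0| = r describes a circle centered at z0 with radius r
Here z0 = 1 and r = 27
Locus: Circle centered at (1, 0) with radius 27


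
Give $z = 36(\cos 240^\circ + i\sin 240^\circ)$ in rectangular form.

a = r cos θ = 36 * -1/2 = -18
b = r sin θ = 36 * -sqrt(3)/2 = -18*sqrt(3)
z = -18 - 18*sqrt(3)i


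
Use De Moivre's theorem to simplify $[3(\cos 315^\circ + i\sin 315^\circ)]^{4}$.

By De Moivre: z^n = r^n(cos(nθ) + i sin(nθ))
= 3^4(cos(4*315°) + i sin(4*315°))
= 81(cos 180° + i sin 180°)
= -81


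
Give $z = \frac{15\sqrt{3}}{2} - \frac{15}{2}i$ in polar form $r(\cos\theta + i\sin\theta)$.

r = |z| = sqrt(a^2 + b^2) = sqrt((15*sqrt(3)/2)^2 + (-15/2)^2) = sqrt(675/4 + 225/4) = sqrt(225) = 15
θ = arctan(b/a) = arctan(-7.5/12.9904) (quadrant-adjusted) = 330°
z = 15(cos 330° + i sin 330°)


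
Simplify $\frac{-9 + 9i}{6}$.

Divisor is real, so divide each part by 6:
= -3/2 + (3/2)i


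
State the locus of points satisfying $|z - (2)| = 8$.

|z - z0| = r describes a circle centered at z0 with radius r
Here z0 = 2 and r = 8
Locus: Circle centered at (2, 0) with radius 8


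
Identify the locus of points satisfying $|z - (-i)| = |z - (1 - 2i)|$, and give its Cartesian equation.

|z - z1| = |z - z2| means z is equidistant from z1 and z2,
i.e. the perpendicular bisector of the segment from (0, -1) to (1, -2) (midpoint (1/2, -3/2)).
With z = x + yi, square both sides:
(x - 0)^2 + (y - (-1))^2 = (x - 1)^2 + (y - (-2))^2
The x^2 and y^2 terms cancel: 2x + (-2)y = 5 - 1 = 4
Simplify: x - y = 2
Locus: Perpendicular bisector of the segment from (0, -1) to (1, -2): the line x - y = 2


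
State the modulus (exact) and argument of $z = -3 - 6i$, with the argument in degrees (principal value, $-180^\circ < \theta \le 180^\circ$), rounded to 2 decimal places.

|z| = sqrt((-3)^2 + (-6)^2) = sqrt(45)
arg(z) = arctan(b/a) = arctan(-6/-3) (quadrant-adjusted) = -116.57°


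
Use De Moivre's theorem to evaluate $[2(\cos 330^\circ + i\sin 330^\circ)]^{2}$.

By De Moivre: z^n = r^n(cos(nθ) + i sin(nθ))
= 2^2(cos(2*330°) + i sin(2*330°))
= 4(cos 300° + i sin 300°)
= 2 - 2*sqrt(3)i


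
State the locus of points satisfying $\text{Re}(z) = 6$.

Re(z) = x where z = x + yi; the equation x = 6 is satisfied by all points with that x-coordinate
Locus: Vertical line x = 6


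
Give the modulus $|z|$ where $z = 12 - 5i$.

|z| = sqrt(a^2 + b^2) = sqrt(12^2 + (-5)^2) = sqrt(169) = 13


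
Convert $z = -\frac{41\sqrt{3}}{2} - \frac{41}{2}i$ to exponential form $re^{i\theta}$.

r = |z| = sqrt((-41*sqrt(3)/2)^2 + (-41/2)^2) = sqrt(5043/4 + 1681/4) = sqrt(1681) = 41
θ = arctan(b/a) = arctan(-20.5/-35.507) (quadrant-adjusted) = -150° = -5π/6
z = 41e^(-i*5π/6)


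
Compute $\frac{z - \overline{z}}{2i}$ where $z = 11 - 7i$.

z - conjugate(z) = 2bi
(z - conjugate(z))/(2i) = 2bi/(2i) = b = -7


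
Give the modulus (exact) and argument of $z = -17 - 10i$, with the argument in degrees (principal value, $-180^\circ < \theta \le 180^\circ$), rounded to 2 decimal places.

|z| = sqrt((-17)^2 + (-10)^2) = sqrt(389)
arg(z) = arctan(b/a) = arctan(-10/-17) (quadrant-adjusted) = -149.53°


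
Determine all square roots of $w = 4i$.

|w| = 4, arg(w) = 90°
Root modulus = 4^(1/2) = 2
Root arguments: θ_k = (90° + 360°k)/2 for k = 0, 1, ..., 1
Roots: sqrt(2) + sqrt(2)i, -sqrt(2) - sqrt(2)i


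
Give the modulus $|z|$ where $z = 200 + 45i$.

|z| = sqrt(a^2 + b^2) = sqrt(200^2 + 45^2) = sqrt(42025) = 205


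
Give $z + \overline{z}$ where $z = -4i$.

z + conjugate(z) = (a + bi) + (a - bi) = 2a
= 2 * 0 = 0


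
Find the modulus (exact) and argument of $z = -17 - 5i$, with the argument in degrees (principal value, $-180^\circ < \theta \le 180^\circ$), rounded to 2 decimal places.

|z| = sqrt((-17)^2 + (-5)^2) = sqrt(314)
arg(z) = arctan(b/a) = arctan(-5/-17) (quadrant-adjusted) = -163.61°


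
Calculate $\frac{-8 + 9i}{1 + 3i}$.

Multiply numerator and denominator by conjugate (1 - 3i):
= (-8 + 9i)(1 - 3i) / (1^2 + 3^2)
= (19 + 33i) / 10
= 19/10 + (33/10)i


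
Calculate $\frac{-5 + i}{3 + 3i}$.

Multiply numerator and denominator by conjugate (3 - 3i):
= (-5 + i)(3 - 3i) / (3^2 + 3^2)
= (-12 + 18i) / 18
Divide through by 6: (-2 + 3i) / 3
= -2/3 + i


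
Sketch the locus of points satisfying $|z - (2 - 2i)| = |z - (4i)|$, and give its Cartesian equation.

|z - z1| = |z - z2| means z is equidistant from z1 and z2,
i.e. the perpendicular bisector of the segment from (2, -2) to (0, 4) (midpoint (1, 1)).
With z = x + yi, square both sides:
(x - 2)^2 + (y - (-2))^2 = (x - 0)^2 + (y - 4)^2
The x^2 and y^2 terms cancel: -4x + 12y = 16 - 8 = 8
Simplify: x - 3y = -2
Locus: Perpendicular bisector of the segment from (2, -2) to (0, 4): the line x - 3y = -2


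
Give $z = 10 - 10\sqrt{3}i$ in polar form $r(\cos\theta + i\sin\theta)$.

r = |z| = sqrt(a^2 + b^2) = sqrt((10)^2 + (-10*sqrt(3))^2) = sqrt(100 + 300) = sqrt(400) = 20
θ = arctan(b/a) = arctan(-17.3205/10) (quadrant-adjusted) = 300°
z = 20(cos 300° + i sin 300°)


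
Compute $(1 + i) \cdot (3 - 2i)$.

(a1*a2 - b1*b2) + (a1*b2 + b1*a2)i
= (3 - (-2)) + (-2 + 3)i
= 5 + i


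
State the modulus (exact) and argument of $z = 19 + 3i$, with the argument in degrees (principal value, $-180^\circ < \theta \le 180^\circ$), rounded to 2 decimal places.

|z| = sqrt(19^2 + 3^2) = sqrt(370)
arg(z) = arctan(b/a) = arctan(3/19) (quadrant-adjusted) = 8.97°


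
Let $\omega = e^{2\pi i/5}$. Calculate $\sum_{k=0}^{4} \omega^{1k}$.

Let ζ = ω^1 = e^(2πi·1/5). Since 5 ∤ 1, ζ ≠ 1.
Sum = Σ_{k=0}^{4} ζ^k = (ζ^5 - 1)/(ζ - 1) = (ω^{1·5} - 1)/(ζ - 1) = (1 - 1)/(ζ - 1) = 0


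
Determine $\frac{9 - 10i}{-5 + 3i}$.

Multiply numerator and denominator by conjugate (-5 - 3i):
= (9 - 10i)(-5 - 3i) / ((-5)^2 + 3^2)
= (-75 + 23i) / 34
= -75/34 + (23/34)i


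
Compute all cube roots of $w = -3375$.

|w| = 3375, arg(w) = 180°
Root modulus = 3375^(1/3) = 15
Root arguments: θ_k = (180° + 360°k)/3 for k = 0, 1, ..., 2
Roots: 15/2 + (15*sqrt(3)/2)i, -15, 15/2 - (15*sqrt(3)/2)i


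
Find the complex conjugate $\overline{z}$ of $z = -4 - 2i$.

If z = a + bi, then conjugate(z) = a - bi
conjugate(-4 - 2i) = -4 + 2i


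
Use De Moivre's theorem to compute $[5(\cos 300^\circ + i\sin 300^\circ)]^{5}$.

By De Moivre: z^n = r^n(cos(nθ) + i sin(nθ))
= 5^5(cos(5*300°) + i sin(5*300°))
= 3125(cos 60° + i sin 60°)
= 3125/2 + (3125*sqrt(3)/2)i


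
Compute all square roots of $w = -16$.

|w| = 16, arg(w) = 180°
Root modulus = 16^(1/2) = 4
Root arguments: θ_k = (180° + 360°k)/2 for k = 0, 1, ..., 1
Roots: 4i, -4i


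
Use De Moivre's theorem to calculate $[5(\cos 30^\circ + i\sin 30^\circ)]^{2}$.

By De Moivre: z^n = r^n(cos(nθ) + i sin(nθ))
= 5^2(cos(2*30°) + i sin(2*30°))
= 25(cos 60° + i sin 60°)
= 25/2 + (25*sqrt(3)/2)i


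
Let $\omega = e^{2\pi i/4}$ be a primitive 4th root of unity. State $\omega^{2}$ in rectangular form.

ω^2 = e^(2πi·2/4) = e^(i·1π)
= cos(1π) + i sin(1π)
= -1


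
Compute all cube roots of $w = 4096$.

|w| = 4096, arg(w) = 0°
Root modulus = 4096^(1/3) = 16
Root arguments: θ_k = (0° + 360°k)/3 for k = 0, 1, ..., 2
Roots: 16, -8 + 8*sqrt(3)i, -8 - 8*sqrt(3)i


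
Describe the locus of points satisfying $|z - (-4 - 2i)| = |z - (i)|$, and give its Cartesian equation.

|z - z1| = |z - z2| means z is equidistant from z1 and z2,
i.e. the perpendicular bisector of the segment from (-4, -2) to (0, 1) (midpoint (-2, -1/2)).
With z = x + yi, square both sides:
(x - (-4))^2 + (y - (-2))^2 = (x - 0)^2 + (y - 1)^2
The x^2 and y^2 terms cancel: 8x + 6y = 1 - 20 = -19
Simplify: 8x + 6y = -19
Locus: Perpendicular bisector of the segment from (-4, -2) to (0, 1): the line 8x + 6y = -19


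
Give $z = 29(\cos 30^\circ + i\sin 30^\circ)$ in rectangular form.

a = r cos θ = 29 * sqrt(3)/2 = 29*sqrt(3)/2
b = r sin θ = 29 * 1/2 = 29/2
z = 29*sqrt(3)/2 + (29/2)i


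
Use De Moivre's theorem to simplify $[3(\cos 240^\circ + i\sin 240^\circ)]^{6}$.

By De Moivre: z^n = r^n(cos(nθ) + i sin(nθ))
= 3^6(cos(6*240°) + i sin(6*240°))
= 729(cos 0° + i sin 0°)
= 729


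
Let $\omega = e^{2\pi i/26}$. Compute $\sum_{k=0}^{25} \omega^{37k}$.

Let ζ = ω^37 = e^(2πi·37/26). Since 26 ∤ 37, ζ ≠ 1.
Sum = Σ_{k=0}^{25} ζ^k = (ζ^26 - 1)/(ζ - 1) = (ω^{37·26} - 1)/(ζ - 1) = (1 - 1)/(ζ - 1) = 0


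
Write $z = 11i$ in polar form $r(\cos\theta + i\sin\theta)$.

r = |z| = sqrt(a^2 + b^2) = sqrt((0)^2 + (11)^2) = sqrt(0 + 121) = sqrt(121) = 11
a = 0 and b > 0, so z lies on the positive imaginary axis: θ = 90°
z = 11(cos 90° + i sin 90°)


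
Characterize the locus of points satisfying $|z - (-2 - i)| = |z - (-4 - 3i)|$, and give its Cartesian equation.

|z - z1| = |z - z2| means z is equidistant from z1 and z2,
i.e. the perpendicular bisector of the segment from (-2, -1) to (-4, -3) (midpoint (-3, -2)).
With z = x + yi, square both sides:
(x - (-2))^2 + (y - (-1))^2 = (x - (-4))^2 + (y - (-3))^2
The x^2 and y^2 terms cancel: -4x + (-4)y = 25 - 5 = 20
Simplify: x + y = -5
Locus: Perpendicular bisector of the segment from (-2, -1) to (-4, -3): the line x + y = -5


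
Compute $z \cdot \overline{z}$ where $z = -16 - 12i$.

z * conjugate(z) = |z|^2 = a^2 + b^2
= (-16)^2 + (-12)^2 = 400


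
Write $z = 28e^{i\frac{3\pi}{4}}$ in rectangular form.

a = r cos θ = 28 * -sqrt(2)/2 = -14*sqrt(2)
b = r sin θ = 28 * sqrt(2)/2 = 14*sqrt(2)
z = -14*sqrt(2) + 14*sqrt(2)i


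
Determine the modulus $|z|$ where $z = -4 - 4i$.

|z| = sqrt(a^2 + b^2) = sqrt((-4)^2 + (-4)^2) = sqrt(32) = sqrt(32)


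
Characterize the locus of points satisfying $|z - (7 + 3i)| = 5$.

|z - z0| = r describes a circle centered at z0 with radius r
Here z0 = 7 + 3i and r = 5
Locus: Circle centered at (7, 3) with radius 5


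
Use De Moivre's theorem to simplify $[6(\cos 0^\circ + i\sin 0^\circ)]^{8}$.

By De Moivre: z^n = r^n(cos(nθ) + i sin(nθ))
= 6^8(cos(8*0°) + i sin(8*0°))
= 1679616(cos 0° + i sin 0°)
= 1679616


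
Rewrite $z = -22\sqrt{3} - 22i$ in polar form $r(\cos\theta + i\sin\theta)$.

r = |z| = sqrt(a^2 + b^2) = sqrt((-22*sqrt(3))^2 + (-22)^2) = sqrt(1452 + 484) = sqrt(1936) = 44
θ = arctan(b/a) = arctan(-22/-38.1051) (quadrant-adjusted) = 210°
z = 44(cos 210° + i sin 210°)


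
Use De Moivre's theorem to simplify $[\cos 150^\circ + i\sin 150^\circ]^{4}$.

By De Moivre: z^n = r^n(cos(nθ) + i sin(nθ))
= 1^4(cos(4*150°) + i sin(4*150°))
= 1(cos 240° + i sin 240°)
= -1/2 - (sqrt(3)/2)i


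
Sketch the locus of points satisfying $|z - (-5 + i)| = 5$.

|z - z0| = r describes a circle centered at z0 with radius r
Here z0 = -5 + i and r = 5
Locus: Circle centered at (-5, 1) with radius 5


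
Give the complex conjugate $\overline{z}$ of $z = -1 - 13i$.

If z = a + bi, then conjugate(z) = a - bi
conjugate(-1 - 13i) = -1 + 13i


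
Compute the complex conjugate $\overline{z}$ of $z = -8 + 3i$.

If z = a + bi, then conjugate(z) = a - bi
conjugate(-8 + 3i) = -8 - 3i


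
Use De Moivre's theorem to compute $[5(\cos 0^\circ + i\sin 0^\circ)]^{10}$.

By De Moivre: z^n = r^n(cos(nθ) + i sin(nθ))
= 5^10(cos(10*0°) + i sin(10*0°))
= 9765625(cos 0° + i sin 0°)
= 9765625


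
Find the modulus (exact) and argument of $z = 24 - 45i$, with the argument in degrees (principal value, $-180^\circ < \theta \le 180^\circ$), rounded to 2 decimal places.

|z| = sqrt(24^2 + (-45)^2) = 51
arg(z) = arctan(b/a) = arctan(-45/24) (quadrant-adjusted) = -61.93°


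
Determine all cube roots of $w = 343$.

|w| = 343, arg(w) = 0°
Root modulus = 343^(1/3) = 7
Root arguments: θ_k = (0° + 360°k)/3 for k = 0, 1, ..., 2
Roots: 7, -7/2 + (7*sqrt(3)/2)i, -7/2 - (7*sqrt(3)/2)i


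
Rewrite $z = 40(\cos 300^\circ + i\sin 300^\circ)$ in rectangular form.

a = r cos θ = 40 * 1/2 = 20
b = r sin θ = 40 * -sqrt(3)/2 = -20*sqrt(3)
z = 20 - 20*sqrt(3)i


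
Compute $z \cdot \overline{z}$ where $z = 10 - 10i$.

z * conjugate(z) = |z|^2 = a^2 + b^2
= 10^2 + (-10)^2 = 200


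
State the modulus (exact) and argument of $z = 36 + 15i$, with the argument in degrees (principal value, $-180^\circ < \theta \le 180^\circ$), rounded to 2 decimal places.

|z| = sqrt(36^2 + 15^2) = 39
arg(z) = arctan(b/a) = arctan(15/36) (quadrant-adjusted) = 22.62°


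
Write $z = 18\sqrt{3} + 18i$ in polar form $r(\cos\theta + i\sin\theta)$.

r = |z| = sqrt(a^2 + b^2) = sqrt((18*sqrt(3))^2 + (18)^2) = sqrt(972 + 324) = sqrt(1296) = 36
θ = arctan(b/a) = arctan(18/31.1769) (quadrant-adjusted) = 30°
z = 36(cos 30° + i sin 30°)


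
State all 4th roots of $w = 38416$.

|w| = 38416, arg(w) = 0°
Root modulus = 38416^(1/4) = 14
Root arguments: θ_k = (0° + 360°k)/4 for k = 0, 1, ..., 3
Roots: 14, 14i, -14, -14i


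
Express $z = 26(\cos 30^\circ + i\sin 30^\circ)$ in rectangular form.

a = r cos θ = 26 * sqrt(3)/2 = 13*sqrt(3)
b = r sin θ = 26 * 1/2 = 13
z = 13*sqrt(3) + 13i


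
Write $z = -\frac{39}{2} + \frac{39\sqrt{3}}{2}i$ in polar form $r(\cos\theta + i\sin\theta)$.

r = |z| = sqrt(a^2 + b^2) = sqrt((-39/2)^2 + (39*sqrt(3)/2)^2) = sqrt(1521/4 + 4563/4) = sqrt(1521) = 39
θ = arctan(b/a) = arctan(33.775/-19.5) (quadrant-adjusted) = 120°
z = 39(cos 120° + i sin 120°)


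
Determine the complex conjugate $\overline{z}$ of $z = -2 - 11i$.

If z = a + bi, then conjugate(z) = a - bi
conjugate(-2 - 11i) = -2 + 11i


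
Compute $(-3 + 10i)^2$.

(a + bi)^2 = a^2 - b^2 + 2abi
= (-3)^2 - 10^2 + 2*(-3)*10i
= -91 - 60i


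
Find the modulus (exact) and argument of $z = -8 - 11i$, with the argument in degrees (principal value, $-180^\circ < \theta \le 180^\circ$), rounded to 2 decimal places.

|z| = sqrt((-8)^2 + (-11)^2) = sqrt(185)
arg(z) = arctan(b/a) = arctan(-11/-8) (quadrant-adjusted) = -126.03°


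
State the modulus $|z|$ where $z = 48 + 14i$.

|z| = sqrt(a^2 + b^2) = sqrt(48^2 + 14^2) = sqrt(2500) = 50


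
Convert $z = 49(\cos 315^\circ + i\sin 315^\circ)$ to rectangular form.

a = r cos θ = 49 * sqrt(2)/2 = 49*sqrt(2)/2
b = r sin θ = 49 * -sqrt(2)/2 = -49*sqrt(2)/2
z = 49*sqrt(2)/2 - (49*sqrt(2)/2)i


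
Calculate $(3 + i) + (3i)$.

(3 + 0) + (1 + 3)i = 3 + 4i


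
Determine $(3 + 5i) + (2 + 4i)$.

(3 + 2) + (5 + 4)i = 5 + 9i


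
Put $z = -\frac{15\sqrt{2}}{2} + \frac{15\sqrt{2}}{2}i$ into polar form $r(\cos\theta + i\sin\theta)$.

r = |z| = sqrt(a^2 + b^2) = sqrt((-15*sqrt(2)/2)^2 + (15*sqrt(2)/2)^2) = sqrt(225/2 + 225/2) = sqrt(225) = 15
θ = arctan(b/a) = arctan(10.6066/-10.6066) (quadrant-adjusted) = 135°
z = 15(cos 135° + i sin 135°)


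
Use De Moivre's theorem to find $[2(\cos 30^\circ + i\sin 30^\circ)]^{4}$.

By De Moivre: z^n = r^n(cos(nθ) + i sin(nθ))
= 2^4(cos(4*30°) + i sin(4*30°))
= 16(cos 120° + i sin 120°)
= -8 + 8*sqrt(3)i


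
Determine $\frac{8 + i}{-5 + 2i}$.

Multiply numerator and denominator by conjugate (-5 - 2i):
= (8 + i)(-5 - 2i) / ((-5)^2 + 2^2)
= (-38 - 21i) / 29
= -38/29 - (21/29)i


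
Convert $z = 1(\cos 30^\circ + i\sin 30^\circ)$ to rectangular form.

a = r cos θ = 1 * sqrt(3)/2 = sqrt(3)/2
b = r sin θ = 1 * 1/2 = 1/2
z = sqrt(3)/2 + (1/2)i


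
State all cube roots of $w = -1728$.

|w| = 1728, arg(w) = 180°
Root modulus = 1728^(1/3) = 12
Root arguments: θ_k = (180° + 360°k)/3 for k = 0, 1, ..., 2
Roots: 6 + 6*sqrt(3)i, -12, 6 - 6*sqrt(3)i


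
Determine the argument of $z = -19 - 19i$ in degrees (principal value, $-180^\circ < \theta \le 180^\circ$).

θ = arctan(b/a) = arctan(-19/-19) (quadrant-adjusted) = -135°


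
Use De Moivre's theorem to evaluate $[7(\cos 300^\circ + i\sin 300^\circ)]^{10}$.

By De Moivre: z^n = r^n(cos(nθ) + i sin(nθ))
= 7^10(cos(10*300°) + i sin(10*300°))
= 282475249(cos 120° + i sin 120°)
= -282475249/2 + (282475249*sqrt(3)/2)i


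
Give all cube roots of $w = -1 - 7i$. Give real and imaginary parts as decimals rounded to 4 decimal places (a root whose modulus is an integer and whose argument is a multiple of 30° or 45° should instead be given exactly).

|w| = sqrt(50) ≈ 7.071068, arg(w) ≈ 261.869898°
Root modulus = sqrt(50)^(1/3) ≈ 1.919383
Root arguments: θ_k = (arg(w) + 360°k)/3 for k = 0, 1, ..., 2
Compute each root as (root modulus)(cos θ_k + i sin θ_k) using full-precision intermediates, then round to 4 decimal places.
Roots: 0.0908 + 1.9172i, -1.7058 - 0.8800i, 1.6150 - 1.0372i
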